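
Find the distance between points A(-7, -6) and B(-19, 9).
Using the distance formula: d = sqrt((x₂-x₁)² + (y₂-y₁)²)
dx = (-19) - (-7) = -12
dy = 9 - (-6) = 15
d = sqrt((-12)² + 15²) = sqrt(144 + 225) = sqrt(369) = 19.21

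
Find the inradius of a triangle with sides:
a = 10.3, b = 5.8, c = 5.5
s = (a+b+c)/2 = (10.3+5.8+5.5)/2 = 10.8
Area = √(s(s-a)(s-b)(s-c)) = √(10.8·0.5·5·5.3) = 11.9624
r = Area/s = 11.9624/10.8 = 1.108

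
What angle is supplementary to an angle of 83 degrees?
Supplementary angles sum to 180 degrees.
Other angle = 180 - 83
Other angle = 97 degrees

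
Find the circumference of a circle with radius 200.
Circumference = 2 * pi * r
Circumference = 2 * pi * 200
Circumference = 1256.64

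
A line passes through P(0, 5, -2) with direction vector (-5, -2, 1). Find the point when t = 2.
P(2) = (0 + (-5)(2), 5 + (-2)(2), -2 + 1(2)) = (-10, 1, 0)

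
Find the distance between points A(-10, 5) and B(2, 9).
Using the distance formula: d = sqrt((x₂-x₁)² + (y₂-y₁)²)
dx = 2 - (-10) = 12
dy = 9 - 5 = 4
d = sqrt(12² + 4²) = sqrt(144 + 16) = sqrt(160) = 12.65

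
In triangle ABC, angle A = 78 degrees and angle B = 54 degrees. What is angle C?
Sum of angles in a triangle = 180 degrees
Third angle = 180 - 78 - 54
Third angle = 48 degrees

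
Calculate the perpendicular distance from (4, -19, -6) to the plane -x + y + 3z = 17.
d = |(-1)(4) + 1(-19) + 3(-6) - (17)| / √((-1)² + 1² + 3²) = 58/√11 = 17.49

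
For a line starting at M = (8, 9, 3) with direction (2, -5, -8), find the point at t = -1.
P(-1) = (8 + 2(-1), 9 + (-5)(-1), 3 + (-8)(-1)) = (6, 14, 11)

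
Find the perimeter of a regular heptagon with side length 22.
Perimeter = number of sides * side length
Perimeter = 7 * 22
Perimeter = 154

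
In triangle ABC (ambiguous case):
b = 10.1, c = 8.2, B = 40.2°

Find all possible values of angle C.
sin(C)/c = sin(B)/b  →  sin(C) = c·sin(B)/b = 8.2·sin(40.2°)/10.1 = 0.524035
C₁ = arcsin(0.524035) = 31.6°,  C₂ = 180° - C₁ = 148.4°
Check C₂: A = 180° - 40.2° - 148.4° = -8.6° ≤ 0, rejected
C = 31.6° (one solution)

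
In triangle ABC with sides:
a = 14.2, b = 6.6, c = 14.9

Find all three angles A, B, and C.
By the law of cosines:
cos(A) = (b² + c² - a²)/(2bc) = 0.325046  →  A = 71.03°
cos(B) = (a² + c² - b²)/(2ac) = 0.898218  →  B = 26.08°
cos(C) = (a² + b² - c²)/(2ab) = 0.123720  →  C = 82.89°
Check: A + B + C = 180.0° ✓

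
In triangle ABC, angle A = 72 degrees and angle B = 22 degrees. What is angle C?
Sum of angles in a triangle = 180 degrees
Third angle = 180 - 72 - 22
Third angle = 86 degrees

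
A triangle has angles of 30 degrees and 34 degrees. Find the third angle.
Sum of angles in a triangle = 180 degrees
Third angle = 180 - 30 - 34
Third angle = 116 degrees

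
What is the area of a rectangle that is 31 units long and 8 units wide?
Area = length * width
Area = 31 * 8
Area = 248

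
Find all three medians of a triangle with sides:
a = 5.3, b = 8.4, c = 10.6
Using m_x = ½√(2y² + 2z² - x²):
m_a = ½√(2·8.4² + 2·10.6² - 5.3²) = ½√337.75 = 9.189
m_b = ½√(2·5.3² + 2·10.6² - 8.4²) = ½√210.34 = 7.252
m_c = ½√(2·5.3² + 2·8.4² - 10.6²) = ½√84.94 = 4.608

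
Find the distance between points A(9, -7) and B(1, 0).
Using the distance formula: d = sqrt((x₂-x₁)² + (y₂-y₁)²)
dx = 1 - 9 = -8
dy = 0 - (-7) = 7
d = sqrt((-8)² + 7²) = sqrt(64 + 49) = sqrt(113) = 10.63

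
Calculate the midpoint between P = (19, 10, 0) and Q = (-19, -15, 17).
Midpoint = ((19-19)/2, (10-15)/2, (0+17)/2) = (0, -2.5, 8.5)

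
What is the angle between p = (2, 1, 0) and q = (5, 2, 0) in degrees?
p·q = 12, |p|² = 5, |q|² = 29
cos θ = 12/√145 ≈ 0.9965
θ ≈ 4.764°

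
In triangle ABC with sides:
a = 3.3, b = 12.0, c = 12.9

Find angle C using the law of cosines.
cos(C) = (a² + b² - c²)/(2ab)
cos(C) = (3.3² + 12.0² - 12.9²)/(2·3.3·12.0) = -11.52/79.2 = -0.145455
C = arccos(-0.145455) = 98.36°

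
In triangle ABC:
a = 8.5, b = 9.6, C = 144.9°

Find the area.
Using A = ½ab·sin(C):
A = ½·8.5·9.6·sin(144.9°) = ½·81.6·0.575005 = 23.46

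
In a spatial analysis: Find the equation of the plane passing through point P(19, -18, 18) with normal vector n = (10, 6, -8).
d = n·P = (10)(19) + (6)(-18) + (-8)(18) = -62
Plane: 10x + 6y - 8z = -62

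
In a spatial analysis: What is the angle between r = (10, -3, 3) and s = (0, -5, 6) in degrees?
r·s = 33, |r|² = 118, |s|² = 61
cos θ = 33/√7198 ≈ 0.389
θ ≈ 67.11°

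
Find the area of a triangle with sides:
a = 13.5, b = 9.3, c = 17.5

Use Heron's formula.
s = (a+b+c)/2 = (13.5+9.3+17.5)/2 = 20.15
A = √(s(s-a)(s-b)(s-c)) = √(20.15·6.65·10.85·2.65)
A = √3852.76 = 62.07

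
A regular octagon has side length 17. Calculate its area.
For a regular 8-gon with side length s = 17:
Apothem a = s / (2*tan(pi/8)) = 17 / (2*tan(pi/8)) ≈ 20.52082
Perimeter P = 8 * 17 = 136
Area = (1/2) * P * a = (1/2) * 136 * 20.52082 = 1395.42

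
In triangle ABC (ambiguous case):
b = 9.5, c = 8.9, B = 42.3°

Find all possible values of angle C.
sin(C)/c = sin(B)/b  →  sin(C) = c·sin(B)/b = 8.9·sin(42.3°)/9.5 = 0.630506
C₁ = arcsin(0.630506) = 39.09°,  C₂ = 180° - C₁ = 140.91°
Check C₂: A = 180° - 42.3° - 140.91° = -3.21° ≤ 0, rejected
C = 39.09° (one solution)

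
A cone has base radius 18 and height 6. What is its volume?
Volume = (1/3) * pi * r² * h
Volume = (1/3) * pi * 18² * 6
Volume = (1/3) * pi * 324 * 6
Volume = (1/3) * pi * 1944
Volume = 2035.75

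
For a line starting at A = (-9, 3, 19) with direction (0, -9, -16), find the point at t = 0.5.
P(0.5) = (-9 + 0(0.5), 3 + (-9)(0.5), 19 + (-16)(0.5)) = (-9, -1.5, 11)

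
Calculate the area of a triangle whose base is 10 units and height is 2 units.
Area = (1/2) * base * height
Area = (1/2) * 10 * 2
Area = 10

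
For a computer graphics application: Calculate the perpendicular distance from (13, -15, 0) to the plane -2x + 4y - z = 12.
d = |(-2)(13) + 4(-15) + (-1)(0) - (12)| / √((-2)² + 4² + (-1)²) = 98/√21 = 21.39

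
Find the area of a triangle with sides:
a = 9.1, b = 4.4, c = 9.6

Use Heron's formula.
s = (a+b+c)/2 = (9.1+4.4+9.6)/2 = 11.55
A = √(s(s-a)(s-b)(s-c)) = √(11.55·2.45·7.15·1.95)
A = √394.538 = 19.86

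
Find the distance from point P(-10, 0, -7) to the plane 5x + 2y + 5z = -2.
d = |5(-10) + 2(0) + 5(-7) - (-2)| / √(5² + 2² + 5²) = 83/√54 = 11.29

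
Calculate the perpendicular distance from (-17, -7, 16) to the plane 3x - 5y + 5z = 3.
d = |3(-17) + (-5)(-7) + 5(16) - (3)| / √(3² + (-5)² + 5²) = 61/√59 = 7.942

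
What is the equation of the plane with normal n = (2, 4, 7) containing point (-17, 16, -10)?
d = n·P = (2)(-17) + (4)(16) + (7)(-10) = -40
Plane: 2x + 4y + 7z = -40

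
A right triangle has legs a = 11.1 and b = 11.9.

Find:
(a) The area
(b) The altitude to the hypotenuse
(a) Area = ½ab = ½·11.1·11.9 = 66.045
(b) Hypotenuse c = √(11.1² + 11.9²) = √264.82 = 16.2733
    Area = ½·c·h_c  →  h_c = 2·Area/c = 2·66.045/16.2733 = 8.117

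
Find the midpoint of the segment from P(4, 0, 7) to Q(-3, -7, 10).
Midpoint = ((4-3)/2, (0-7)/2, (7+10)/2) = (0.5, -3.5, 8.5)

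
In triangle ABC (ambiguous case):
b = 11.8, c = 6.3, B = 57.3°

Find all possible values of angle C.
sin(C)/c = sin(B)/b  →  sin(C) = c·sin(B)/b = 6.3·sin(57.3°)/11.8 = 0.449281
C₁ = arcsin(0.449281) = 26.7°,  C₂ = 180° - C₁ = 153.3°
Check C₂: A = 180° - 57.3° - 153.3° = -30.6° ≤ 0, rejected
C = 26.7° (one solution)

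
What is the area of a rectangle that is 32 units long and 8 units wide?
Area = length * width
Area = 32 * 8
Area = 256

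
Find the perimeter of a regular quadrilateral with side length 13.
Perimeter = number of sides * side length
Perimeter = 4 * 13
Perimeter = 52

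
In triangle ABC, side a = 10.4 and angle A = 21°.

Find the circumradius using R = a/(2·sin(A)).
R = a/(2·sin(A)) = 10.4/(2·sin(21°))
R = 10.4/(2·0.358368) = 10.4/0.716736 = 14.51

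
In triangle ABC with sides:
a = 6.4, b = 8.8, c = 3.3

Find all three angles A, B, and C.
By the law of cosines:
cos(A) = (b² + c² - a²)/(2bc) = 0.815599  →  A = 35.35°
cos(B) = (a² + c² - b²)/(2ac) = -0.605824  →  B = 127.3°
cos(C) = (a² + b² - c²)/(2ab) = 0.954457  →  C = 17.36°
Check: A + B + C = 180.0° ✓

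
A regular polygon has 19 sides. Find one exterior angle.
Exterior angle of a regular n-gon = 360/n
Exterior angle = 360/19
Exterior angle = 18.95 degrees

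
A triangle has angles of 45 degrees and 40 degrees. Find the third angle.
Sum of angles in a triangle = 180 degrees
Third angle = 180 - 45 - 40
Third angle = 95 degrees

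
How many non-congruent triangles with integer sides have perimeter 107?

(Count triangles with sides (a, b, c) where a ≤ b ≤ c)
With a ≤ b ≤ c and a + b + c = 107, the triangle inequality a + b > c gives c < 107/2, so c ≤ 53.
Iterate a from 1 to ⌊p/3⌋ = 35; for each a, b ranges from a to ⌊(p−a)/2⌋ with c = p − a − b, keeping only c ≥ b.
Triples: (1, 53, 53), (2, 52, 53), (3, 51, 53), …
Count = 252 triangles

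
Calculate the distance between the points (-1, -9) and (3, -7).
Using the distance formula: d = sqrt((x₂-x₁)² + (y₂-y₁)²)
dx = 3 - (-1) = 4
dy = (-7) - (-9) = 2
d = sqrt(4² + 2²) = sqrt(16 + 4) = sqrt(20) = 4.47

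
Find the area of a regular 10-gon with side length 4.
For a regular 10-gon with side length s = 4:
Apothem a = s / (2*tan(pi/10)) = 4 / (2*tan(pi/10)) ≈ 6.1554
Perimeter P = 10 * 4 = 40
Area = (1/2) * P * a = (1/2) * 40 * 6.1554 = 123.11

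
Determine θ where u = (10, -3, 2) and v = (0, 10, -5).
u·v = -40, |u|² = 113, |v|² = 125
cos θ = -40/√14125 ≈ -0.3366
θ ≈ 109.7°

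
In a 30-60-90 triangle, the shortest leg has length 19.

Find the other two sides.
Long leg = 19√3 = 32.91, Hypotenuse = 38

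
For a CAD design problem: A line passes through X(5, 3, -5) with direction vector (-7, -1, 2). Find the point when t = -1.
P(-1) = (5 + (-7)(-1), 3 + (-1)(-1), -5 + 2(-1)) = (12, 4, -7)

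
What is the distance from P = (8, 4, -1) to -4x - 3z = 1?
d = |(-4)(8) + 0(4) + (-3)(-1) - (1)| / √((-4)² + 0² + (-3)²) = 30/√25 = 6.0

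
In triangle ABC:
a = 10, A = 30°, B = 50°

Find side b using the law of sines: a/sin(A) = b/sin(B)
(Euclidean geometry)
b = a·sin(B)/sin(A) = 10·sin(50°)/sin(30°)
b = 10·0.766044/0.500000 = 15.32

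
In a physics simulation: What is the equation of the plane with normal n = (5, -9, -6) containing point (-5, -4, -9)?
d = n·P = (5)(-5) + (-9)(-4) + (-6)(-9) = 65
Plane: 5x - 9y - 6z = 65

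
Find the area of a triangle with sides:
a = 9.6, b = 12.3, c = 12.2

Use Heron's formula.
s = (a+b+c)/2 = (9.6+12.3+12.2)/2 = 17.05
A = √(s(s-a)(s-b)(s-c)) = √(17.05·7.45·4.75·4.85)
A = √2926.28 = 54.1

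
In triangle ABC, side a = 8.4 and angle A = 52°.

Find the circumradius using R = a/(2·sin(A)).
R = a/(2·sin(A)) = 8.4/(2·sin(52°))
R = 8.4/(2·0.788011) = 8.4/1.576022 = 5.33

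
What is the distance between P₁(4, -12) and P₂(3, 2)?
Using the distance formula: d = sqrt((x₂-x₁)² + (y₂-y₁)²)
dx = 3 - 4 = -1
dy = 2 - (-12) = 14
d = sqrt((-1)² + 14²) = sqrt(1 + 196) = sqrt(197) = 14.04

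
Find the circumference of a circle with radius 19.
Circumference = 2 * pi * r
Circumference = 2 * pi * 19
Circumference = 119.38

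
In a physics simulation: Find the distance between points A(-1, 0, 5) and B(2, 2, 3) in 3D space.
d = √[(3)² + (2)² + (-2)²] = √17 = 4.123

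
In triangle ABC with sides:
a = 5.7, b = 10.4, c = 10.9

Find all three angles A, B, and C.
By the law of cosines:
cos(A) = (b² + c² - a²)/(2bc) = 0.857798  →  A = 30.93°
cos(B) = (a² + c² - b²)/(2ac) = 0.347175  →  B = 69.69°
cos(C) = (a² + b² - c²)/(2ab) = 0.184211  →  C = 79.38°
Check: A + B + C = 180.0° ✓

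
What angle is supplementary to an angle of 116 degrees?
Supplementary angles sum to 180 degrees.
Other angle = 180 - 116
Other angle = 64 degrees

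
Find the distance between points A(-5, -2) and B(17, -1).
Using the distance formula: d = sqrt((x₂-x₁)² + (y₂-y₁)²)
dx = 17 - (-5) = 22
dy = (-1) - (-2) = 1
d = sqrt(22² + 1²) = sqrt(484 + 1) = sqrt(485) = 22.02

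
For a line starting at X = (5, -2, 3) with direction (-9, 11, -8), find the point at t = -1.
P(-1) = (5 + (-9)(-1), -2 + 11(-1), 3 + (-8)(-1)) = (14, -13, 11)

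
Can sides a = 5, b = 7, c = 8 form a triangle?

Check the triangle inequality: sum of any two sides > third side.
Yes, triangle inequality satisfied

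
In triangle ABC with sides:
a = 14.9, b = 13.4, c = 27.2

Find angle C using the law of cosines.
cos(C) = (a² + b² - c²)/(2ab)
cos(C) = (14.9² + 13.4² - 27.2²)/(2·14.9·13.4) = -338.27/399.32 = -0.847115
C = arccos(-0.847115) = 147.9°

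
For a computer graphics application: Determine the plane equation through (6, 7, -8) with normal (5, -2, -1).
d = n·P = (5)(6) + (-2)(7) + (-1)(-8) = 24
Plane: 5x - 2y - z = 24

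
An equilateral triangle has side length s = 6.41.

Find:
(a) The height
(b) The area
(a) Height h = s·√3/2 = 6.41·√3/2 = 5.551
(b) Area = (√3/4)·s² = (√3/4)·6.41² = (√3/4)·41.0881 = 17.79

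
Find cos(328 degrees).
cos(328 degrees) = 0.848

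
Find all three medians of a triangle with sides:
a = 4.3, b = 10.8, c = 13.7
Using m_x = ½√(2y² + 2z² - x²):
m_a = ½√(2·10.8² + 2·13.7² - 4.3²) = ½√590.17 = 12.15
m_b = ½√(2·4.3² + 2·13.7² - 10.8²) = ½√295.72 = 8.598
m_c = ½√(2·4.3² + 2·10.8² - 13.7²) = ½√82.57 = 4.543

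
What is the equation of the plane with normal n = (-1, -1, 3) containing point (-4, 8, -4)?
d = n·P = (-1)(-4) + (-1)(8) + (3)(-4) = -16
Plane: -x - y + 3z = -16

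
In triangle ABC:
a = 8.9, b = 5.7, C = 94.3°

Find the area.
Using A = ½ab·sin(C):
A = ½·8.9·5.7·sin(94.3°) = ½·50.73·0.997185 = 25.29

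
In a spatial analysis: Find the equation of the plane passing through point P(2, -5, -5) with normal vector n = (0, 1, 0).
d = n·P = (0)(2) + (1)(-5) + (0)(-5) = -5
Plane: y = -5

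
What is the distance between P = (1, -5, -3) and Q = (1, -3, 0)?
d = √[(0)² + (2)² + (3)²] = √13 = 3.606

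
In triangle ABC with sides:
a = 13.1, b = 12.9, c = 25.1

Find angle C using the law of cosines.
cos(C) = (a² + b² - c²)/(2ab)
cos(C) = (13.1² + 12.9² - 25.1²)/(2·13.1·12.9) = -291.99/337.98 = -0.863927
C = arccos(-0.863927) = 149.8°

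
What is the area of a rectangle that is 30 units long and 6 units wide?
Area = length * width
Area = 30 * 6
Area = 180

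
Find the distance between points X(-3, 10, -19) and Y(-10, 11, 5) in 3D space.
d = √[(-7)² + (1)² + (24)²] = √626 = 25.02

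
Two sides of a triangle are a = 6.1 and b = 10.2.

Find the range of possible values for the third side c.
By the triangle inequality: |a - b| < c < a + b
|6.1 - 10.2| < c < 6.1 + 10.2
4.1 < c < 16.3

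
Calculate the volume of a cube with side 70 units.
Volume = s³
Volume = 70³
Volume = 343000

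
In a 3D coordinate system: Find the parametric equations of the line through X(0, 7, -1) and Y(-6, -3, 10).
Direction vector d = Y - X = (-6, -10, 11)
x = 0 - 6t, y = 7 - 10t, z = -1 + 11t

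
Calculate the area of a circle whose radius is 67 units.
Area = pi * r²
Area = pi * 67²
Area = pi * 4489
Area = 14102.61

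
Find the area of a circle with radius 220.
Area = pi * r²
Area = pi * 220²
Area = pi * 48400
Area = 152053.08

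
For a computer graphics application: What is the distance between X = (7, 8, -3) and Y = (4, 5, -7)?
d = √[(-3)² + (-3)² + (-4)²] = √34 = 5.831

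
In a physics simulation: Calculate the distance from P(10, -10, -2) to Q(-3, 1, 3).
d = √[(-13)² + (11)² + (5)²] = √315 = 17.75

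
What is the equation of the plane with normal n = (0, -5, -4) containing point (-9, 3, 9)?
d = n·P = (0)(-9) + (-5)(3) + (-4)(9) = -51
Plane: -5y - 4z = -51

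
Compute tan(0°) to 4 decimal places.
tan(0 degrees) = 0
Decimal approximation: 0.0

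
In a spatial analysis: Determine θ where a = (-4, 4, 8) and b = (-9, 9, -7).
a·b = 16, |a|² = 96, |b|² = 211
cos θ = 16/√20256 ≈ 0.1124
θ ≈ 83.55°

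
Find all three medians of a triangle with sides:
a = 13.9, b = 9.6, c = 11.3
Using m_x = ½√(2y² + 2z² - x²):
m_a = ½√(2·9.6² + 2·11.3² - 13.9²) = ½√246.49 = 7.85
m_b = ½√(2·13.9² + 2·11.3² - 9.6²) = ½√549.64 = 11.72
m_c = ½√(2·13.9² + 2·9.6² - 11.3²) = ½√443.05 = 10.52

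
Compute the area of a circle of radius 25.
Area = pi * r²
Area = pi * 25²
Area = pi * 625
Area = 1963.50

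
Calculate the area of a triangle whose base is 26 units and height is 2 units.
Area = (1/2) * base * height
Area = (1/2) * 26 * 2
Area = 26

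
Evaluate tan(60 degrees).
tan(60 degrees) = sqrt(3)
Decimal approximation: 1.7321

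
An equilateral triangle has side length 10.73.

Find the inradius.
For an equilateral triangle, r = s/(2√3) where s is the side.
r = 10.73/(2√3) = 10.73/3.464102 = 3.097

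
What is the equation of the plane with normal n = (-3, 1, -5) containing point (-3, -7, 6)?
d = n·P = (-3)(-3) + (1)(-7) + (-5)(6) = -28
Plane: -3x + y - 5z = -28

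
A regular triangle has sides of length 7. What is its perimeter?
Perimeter = number of sides * side length
Perimeter = 3 * 7
Perimeter = 21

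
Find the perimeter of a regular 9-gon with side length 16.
Perimeter = number of sides * side length
Perimeter = 9 * 16
Perimeter = 144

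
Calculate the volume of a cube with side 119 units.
Volume = s³
Volume = 119³
Volume = 1685159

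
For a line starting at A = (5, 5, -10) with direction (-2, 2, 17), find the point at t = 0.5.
P(0.5) = (5 + (-2)(0.5), 5 + 2(0.5), -10 + 17(0.5)) = (4, 6, -1.5)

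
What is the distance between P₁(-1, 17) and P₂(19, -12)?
Using the distance formula: d = sqrt((x₂-x₁)² + (y₂-y₁)²)
dx = 19 - (-1) = 20
dy = (-12) - 17 = -29
d = sqrt(20² + (-29)²) = sqrt(400 + 841) = sqrt(1241) = 35.23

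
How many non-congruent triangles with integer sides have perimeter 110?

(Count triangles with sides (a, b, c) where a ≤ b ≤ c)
With a ≤ b ≤ c and a + b + c = 110, the triangle inequality a + b > c gives c < 110/2, so c ≤ 54.
Iterate a from 1 to ⌊p/3⌋ = 36; for each a, b ranges from a to ⌊(p−a)/2⌋ with c = p − a − b, keeping only c ≥ b.
Triples: (2, 54, 54), (3, 53, 54), (4, 52, 54), …
Count = 252 triangles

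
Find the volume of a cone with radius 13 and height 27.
Volume = (1/3) * pi * r² * h
Volume = (1/3) * pi * 13² * 27
Volume = (1/3) * pi * 169 * 27
Volume = (1/3) * pi * 4563
Volume = 4778.36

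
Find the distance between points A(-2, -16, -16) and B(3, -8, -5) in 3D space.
d = √[(5)² + (8)² + (11)²] = √210 = 14.49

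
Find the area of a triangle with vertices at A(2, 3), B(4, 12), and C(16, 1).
Using the coordinate formula: Area = (1/2)|x₁(y₂-y₃) + x₂(y₃-y₁) + x₃(y₁-y₂)|
Area = (1/2)|2(12-1) + 4(1-3) + 16(3-12)|
Area = (1/2)|2*11 + 4*(-2) + 16*(-9)|
Area = (1/2)|22 + (-8) + (-144)|
Area = (1/2)*130 = 65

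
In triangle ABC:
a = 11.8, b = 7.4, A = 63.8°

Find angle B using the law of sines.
sin(B)/b = sin(A)/a
sin(B) = b·sin(A)/a = 7.4·sin(63.8°)/11.8 = 0.562687
B = arcsin(0.562687) = 34.24°  (b ≤ a, so B ≤ A and the acute solution is unique)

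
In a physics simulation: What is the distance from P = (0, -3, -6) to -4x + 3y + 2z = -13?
d = |(-4)(0) + 3(-3) + 2(-6) - (-13)| / √((-4)² + 3² + 2²) = 8/√29 = 1.486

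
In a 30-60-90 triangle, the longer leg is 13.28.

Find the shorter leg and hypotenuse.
In a 30-60-90 triangle, sides are in ratio 1 : √3 : 2.
Long leg = short leg·√3  →  short leg = 13.28/√3 = 7.667
Hypotenuse = 2·(short leg) = 2·13.28/√3 = 15.33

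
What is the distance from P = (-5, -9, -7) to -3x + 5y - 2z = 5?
d = |(-3)(-5) + 5(-9) + (-2)(-7) - (5)| / √((-3)² + 5² + (-2)²) = 21/√38 = 3.407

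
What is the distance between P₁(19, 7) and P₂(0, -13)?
Using the distance formula: d = sqrt((x₂-x₁)² + (y₂-y₁)²)
dx = 0 - 19 = -19
dy = (-13) - 7 = -20
d = sqrt((-19)² + (-20)²) = sqrt(361 + 400) = sqrt(761) = 27.59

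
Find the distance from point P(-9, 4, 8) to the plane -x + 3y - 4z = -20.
d = |(-1)(-9) + 3(4) + (-4)(8) - (-20)| / √((-1)² + 3² + (-4)²) = 9/√26 = 1.765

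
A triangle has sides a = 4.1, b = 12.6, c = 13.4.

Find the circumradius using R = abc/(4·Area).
s = (a+b+c)/2 = 15.05
Area = √(s(s-a)(s-b)(s-c)) = √(15.05·10.95·2.45·1.65) = 25.8107
R = abc/(4·Area) = (4.1·12.6·13.4)/(4·25.8107) = 692.244/103.2428 = 6.705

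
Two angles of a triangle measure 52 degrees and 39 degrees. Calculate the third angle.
Sum of angles in a triangle = 180 degrees
Third angle = 180 - 52 - 39
Third angle = 89 degrees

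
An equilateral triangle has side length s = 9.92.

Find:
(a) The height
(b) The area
(a) Height h = s·√3/2 = 9.92·√3/2 = 8.591
(b) Area = (√3/4)·s² = (√3/4)·9.92² = (√3/4)·98.4064 = 42.61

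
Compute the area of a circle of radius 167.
Area = pi * r²
Area = pi * 167²
Area = pi * 27889
Area = 87615.88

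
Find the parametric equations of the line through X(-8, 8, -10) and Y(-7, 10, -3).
Direction vector d = Y - X = (1, 2, 7)
x = -8 + t, y = 8 + 2t, z = -10 + 7t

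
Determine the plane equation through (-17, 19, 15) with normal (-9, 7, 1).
d = n·P = (-9)(-17) + (7)(19) + (1)(15) = 301
Plane: -9x + 7y + z = 301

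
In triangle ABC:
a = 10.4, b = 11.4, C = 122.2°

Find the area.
Using A = ½ab·sin(C):
A = ½·10.4·11.4·sin(122.2°) = ½·118.56·0.846193 = 50.16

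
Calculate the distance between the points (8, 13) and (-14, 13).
Using the distance formula: d = sqrt((x₂-x₁)² + (y₂-y₁)²)
dx = (-14) - 8 = -22
dy = 13 - 13 = 0
d = sqrt((-22)² + 0²) = sqrt(484 + 0) = sqrt(484) = 22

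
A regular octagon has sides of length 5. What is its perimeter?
Perimeter = number of sides * side length
Perimeter = 8 * 5
Perimeter = 40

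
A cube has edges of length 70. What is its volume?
Volume = s³
Volume = 70³
Volume = 343000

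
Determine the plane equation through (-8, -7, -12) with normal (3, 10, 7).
d = n·P = (3)(-8) + (10)(-7) + (7)(-12) = -178
Plane: 3x + 10y + 7z = -178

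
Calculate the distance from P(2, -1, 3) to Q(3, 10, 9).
d = √[(1)² + (11)² + (6)²] = √158 = 12.57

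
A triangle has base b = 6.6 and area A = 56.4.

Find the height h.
A = ½bh  →  h = 2A/b
h = 2·56.4/6.6 = 17.09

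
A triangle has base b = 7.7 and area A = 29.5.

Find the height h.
A = ½bh  →  h = 2A/b
h = 2·29.5/7.7 = 7.662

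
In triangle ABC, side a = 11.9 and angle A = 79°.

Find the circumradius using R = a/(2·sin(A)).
R = a/(2·sin(A)) = 11.9/(2·sin(79°))
R = 11.9/(2·0.981627) = 11.9/1.963254 = 6.061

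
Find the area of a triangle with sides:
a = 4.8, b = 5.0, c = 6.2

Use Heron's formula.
s = (a+b+c)/2 = (4.8+5.0+6.2)/2 = 8
A = √(s(s-a)(s-b)(s-c)) = √(8·3.2·3·1.8)
A = √138.24 = 11.76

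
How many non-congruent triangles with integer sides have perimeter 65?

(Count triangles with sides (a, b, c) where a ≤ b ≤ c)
With a ≤ b ≤ c and a + b + c = 65, the triangle inequality a + b > c gives c < 65/2, so c ≤ 32.
Iterate a from 1 to ⌊p/3⌋ = 21; for each a, b ranges from a to ⌊(p−a)/2⌋ with c = p − a − b, keeping only c ≥ b.
Triples: (1, 32, 32), (2, 31, 32), (3, 30, 32), …
Count = 96 triangles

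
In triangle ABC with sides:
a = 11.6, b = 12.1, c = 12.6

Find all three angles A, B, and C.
By the law of cosines:
cos(A) = (b² + c² - a²)/(2bc) = 0.559524  →  A = 55.98°
cos(B) = (a² + c² - b²)/(2ac) = 0.502566  →  B = 59.83°
cos(C) = (a² + b² - c²)/(2ab) = 0.435345  →  C = 64.19°
Check: A + B + C = 180.0° ✓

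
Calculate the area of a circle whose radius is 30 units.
Area = pi * r²
Area = pi * 30²
Area = pi * 900
Area = 2827.43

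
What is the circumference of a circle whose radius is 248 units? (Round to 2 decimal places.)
Circumference = 2 * pi * r
Circumference = 2 * pi * 248
Circumference = 1558.23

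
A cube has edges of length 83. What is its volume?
Volume = s³
Volume = 83³
Volume = 571787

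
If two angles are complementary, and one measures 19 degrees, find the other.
Complementary angles sum to 90 degrees.
Other angle = 90 - 19
Other angle = 71 degrees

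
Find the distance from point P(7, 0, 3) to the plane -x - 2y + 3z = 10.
d = |(-1)(7) + (-2)(0) + 3(3) - (10)| / √((-1)² + (-2)² + 3²) = 8/√14 = 2.138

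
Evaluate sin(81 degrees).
sin(81 degrees) = 0.9877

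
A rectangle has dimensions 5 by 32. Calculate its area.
Area = length * width
Area = 5 * 32
Area = 160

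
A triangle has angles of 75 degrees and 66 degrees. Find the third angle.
Sum of angles in a triangle = 180 degrees
Third angle = 180 - 75 - 66
Third angle = 39 degrees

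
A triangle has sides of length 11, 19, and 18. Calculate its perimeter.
Perimeter = sum of all sides
Perimeter = 11 + 19 + 18
Perimeter = 48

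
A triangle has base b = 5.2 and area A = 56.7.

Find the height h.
A = ½bh  →  h = 2A/b
h = 2·56.7/5.2 = 21.81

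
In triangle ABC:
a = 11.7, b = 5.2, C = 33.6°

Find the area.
Using A = ½ab·sin(C):
A = ½·11.7·5.2·sin(33.6°) = ½·60.84·0.553392 = 16.83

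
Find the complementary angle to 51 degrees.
Complementary angles sum to 90 degrees.
Other angle = 90 - 51
Other angle = 39 degrees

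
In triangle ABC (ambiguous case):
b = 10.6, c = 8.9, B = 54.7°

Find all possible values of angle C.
sin(C)/c = sin(B)/b  →  sin(C) = c·sin(B)/b = 8.9·sin(54.7°)/10.6 = 0.685248
C₁ = arcsin(0.685248) = 43.26°,  C₂ = 180° - C₁ = 136.74°
Check C₂: A = 180° - 54.7° - 136.74° = -11.44° ≤ 0, rejected
C = 43.26° (one solution)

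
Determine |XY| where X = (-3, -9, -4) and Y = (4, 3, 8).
d = √[(7)² + (12)² + (12)²] = √337 = 18.36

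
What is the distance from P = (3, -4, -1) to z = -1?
d = |0(3) + 0(-4) + 1(-1) - (-1)| / √(0² + 0² + 1²) = 0/√1 = 0.0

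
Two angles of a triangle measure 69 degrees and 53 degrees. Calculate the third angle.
Sum of angles in a triangle = 180 degrees
Third angle = 180 - 69 - 53
Third angle = 58 degrees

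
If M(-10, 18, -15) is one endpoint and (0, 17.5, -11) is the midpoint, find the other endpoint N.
N = (2×0 - (-10), 2×17.5 - 18, 2×(-11) - (-15)) = (10, 17, -7)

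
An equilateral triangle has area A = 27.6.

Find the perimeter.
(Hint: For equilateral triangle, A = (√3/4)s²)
A = (√3/4)s²  →  s² = 4A/√3 = 4·27.6/√3 = 63.7395
s = 7.9837
Perimeter = 3s = 23.95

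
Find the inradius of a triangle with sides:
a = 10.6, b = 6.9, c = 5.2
s = (a+b+c)/2 = (10.6+6.9+5.2)/2 = 11.35
Area = √(s(s-a)(s-b)(s-c)) = √(11.35·0.75·4.45·6.15) = 15.2632
r = Area/s = 15.2632/11.35 = 1.345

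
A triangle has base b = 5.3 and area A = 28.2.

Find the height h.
A = ½bh  →  h = 2A/b
h = 2·28.2/5.3 = 10.64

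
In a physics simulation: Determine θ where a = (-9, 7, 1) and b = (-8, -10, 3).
a·b = 5, |a|² = 131, |b|² = 173
cos θ = 5/√22663 ≈ 0.03321
θ ≈ 88.1°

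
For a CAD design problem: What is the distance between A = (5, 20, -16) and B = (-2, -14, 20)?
d = √[(-7)² + (-34)² + (36)²] = √2501 = 50.01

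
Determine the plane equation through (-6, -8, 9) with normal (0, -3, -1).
d = n·P = (0)(-6) + (-3)(-8) + (-1)(9) = 15
Plane: -3y - z = 15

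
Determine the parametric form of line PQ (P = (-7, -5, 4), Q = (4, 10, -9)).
Direction vector d = Q - P = (11, 15, -13)
x = -7 + 11t, y = -5 + 15t, z = 4 - 13t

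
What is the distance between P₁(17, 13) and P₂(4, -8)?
Using the distance formula: d = sqrt((x₂-x₁)² + (y₂-y₁)²)
dx = 4 - 17 = -13
dy = (-8) - 13 = -21
d = sqrt((-13)² + (-21)²) = sqrt(169 + 441) = sqrt(610) = 24.70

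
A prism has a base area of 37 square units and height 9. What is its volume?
Volume = base area * height
Volume = 37 * 9
Volume = 333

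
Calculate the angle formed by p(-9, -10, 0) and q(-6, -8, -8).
p·q = 134, |p|² = 181, |q|² = 164
cos θ = 134/√29684 ≈ 0.7778
θ ≈ 38.94°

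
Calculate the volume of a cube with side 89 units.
Volume = s³
Volume = 89³
Volume = 704969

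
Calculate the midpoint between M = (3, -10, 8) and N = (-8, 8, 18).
Midpoint = ((3-8)/2, (-10+8)/2, (8+18)/2) = (-2.5, -1, 13)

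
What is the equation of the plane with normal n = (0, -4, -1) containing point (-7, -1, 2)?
d = n·P = (0)(-7) + (-4)(-1) + (-1)(2) = 2
Plane: -4y - z = 2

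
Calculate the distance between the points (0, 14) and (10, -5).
Using the distance formula: d = sqrt((x₂-x₁)² + (y₂-y₁)²)
dx = 10 - 0 = 10
dy = (-5) - 14 = -19
d = sqrt(10² + (-19)²) = sqrt(100 + 361) = sqrt(461) = 21.47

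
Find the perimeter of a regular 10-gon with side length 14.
Perimeter = number of sides * side length
Perimeter = 10 * 14
Perimeter = 140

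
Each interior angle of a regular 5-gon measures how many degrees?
Interior angle of a regular n-gon = (n-2)*180/n
Interior angle = (5-2)*180/5
Interior angle = 3*180/5
Interior angle = 540/5
Interior angle = 108 degrees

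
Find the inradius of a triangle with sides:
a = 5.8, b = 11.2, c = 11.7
s = (a+b+c)/2 = (5.8+11.2+11.7)/2 = 14.35
Area = √(s(s-a)(s-b)(s-c)) = √(14.35·8.55·3.15·2.65) = 32.0027
r = Area/s = 32.0027/14.35 = 2.23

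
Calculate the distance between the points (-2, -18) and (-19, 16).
Using the distance formula: d = sqrt((x₂-x₁)² + (y₂-y₁)²)
dx = (-19) - (-2) = -17
dy = 16 - (-18) = 34
d = sqrt((-17)² + 34²) = sqrt(289 + 1156) = sqrt(1445) = 38.01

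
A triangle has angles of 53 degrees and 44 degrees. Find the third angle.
Sum of angles in a triangle = 180 degrees
Third angle = 180 - 53 - 44
Third angle = 83 degrees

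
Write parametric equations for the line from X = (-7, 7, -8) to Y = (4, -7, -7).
Direction vector d = Y - X = (11, -14, 1)
x = -7 + 11t, y = 7 - 14t, z = -8 + t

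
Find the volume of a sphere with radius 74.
Volume = (4/3) * pi * r³
Volume = (4/3) * pi * 74³
Volume = (4/3) * pi * 405224
Volume = 1697398.32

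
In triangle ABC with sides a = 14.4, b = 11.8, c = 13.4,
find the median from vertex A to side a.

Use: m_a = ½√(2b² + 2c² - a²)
m_a = ½√(2·11.8² + 2·13.4² - 14.4²)
m_a = ½√(278.48 + 359.12 - 207.36) = ½√430.24 = 10.37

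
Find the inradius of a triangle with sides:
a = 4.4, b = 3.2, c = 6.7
s = (a+b+c)/2 = (4.4+3.2+6.7)/2 = 7.15
Area = √(s(s-a)(s-b)(s-c)) = √(7.15·2.75·3.95·0.45) = 5.91186
r = Area/s = 5.91186/7.15 = 0.8268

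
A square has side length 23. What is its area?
Area = s²
Area = 23²
Area = 529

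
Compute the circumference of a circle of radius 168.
Circumference = 2 * pi * r
Circumference = 2 * pi * 168
Circumference = 1055.58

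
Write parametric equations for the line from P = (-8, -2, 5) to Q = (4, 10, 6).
Direction vector d = Q - P = (12, 12, 1)
x = -8 + 12t, y = -2 + 12t, z = 5 + t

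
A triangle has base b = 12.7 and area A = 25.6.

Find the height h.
A = ½bh  →  h = 2A/b
h = 2·25.6/12.7 = 4.031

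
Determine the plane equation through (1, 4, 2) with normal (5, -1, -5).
d = n·P = (5)(1) + (-1)(4) + (-5)(2) = -9
Plane: 5x - y - 5z = -9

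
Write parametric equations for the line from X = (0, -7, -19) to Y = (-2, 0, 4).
Direction vector d = Y - X = (-2, 7, 23)
x = 0 - 2t, y = -7 + 7t, z = -19 + 23t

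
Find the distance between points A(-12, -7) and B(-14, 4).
Using the distance formula: d = sqrt((x₂-x₁)² + (y₂-y₁)²)
dx = (-14) - (-12) = -2
dy = 4 - (-7) = 11
d = sqrt((-2)² + 11²) = sqrt(4 + 121) = sqrt(125) = 11.18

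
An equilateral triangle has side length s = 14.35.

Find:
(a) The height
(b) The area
(a) Height h = s·√3/2 = 14.35·√3/2 = 12.43
(b) Area = (√3/4)·s² = (√3/4)·14.35² = (√3/4)·205.922 = 89.17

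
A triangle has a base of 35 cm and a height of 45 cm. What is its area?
Area = (1/2) * base * height
Area = (1/2) * 35 * 45
Area = 787.50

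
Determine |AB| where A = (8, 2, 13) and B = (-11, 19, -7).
d = √[(-19)² + (17)² + (-20)²] = √1050 = 32.4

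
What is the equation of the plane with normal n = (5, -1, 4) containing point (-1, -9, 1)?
d = n·P = (5)(-1) + (-1)(-9) + (4)(1) = 8
Plane: 5x - y + 4z = 8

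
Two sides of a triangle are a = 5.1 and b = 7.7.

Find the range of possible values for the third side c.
By the triangle inequality: |a - b| < c < a + b
|5.1 - 7.7| < c < 5.1 + 7.7
2.6 < c < 12.8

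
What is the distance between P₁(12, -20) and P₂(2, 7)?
Using the distance formula: d = sqrt((x₂-x₁)² + (y₂-y₁)²)
dx = 2 - 12 = -10
dy = 7 - (-20) = 27
d = sqrt((-10)² + 27²) = sqrt(100 + 729) = sqrt(829) = 28.79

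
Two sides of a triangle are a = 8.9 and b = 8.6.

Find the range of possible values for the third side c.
By the triangle inequality: |a - b| < c < a + b
|8.9 - 8.6| < c < 8.9 + 8.6
0.3 < c < 17.5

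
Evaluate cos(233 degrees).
cos(233 degrees) = -0.6018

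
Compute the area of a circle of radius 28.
Area = pi * r²
Area = pi * 28²
Area = pi * 784
Area = 2463.01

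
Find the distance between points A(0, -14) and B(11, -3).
Using the distance formula: d = sqrt((x₂-x₁)² + (y₂-y₁)²)
dx = 11 - 0 = 11
dy = (-3) - (-14) = 11
d = sqrt(11² + 11²) = sqrt(121 + 121) = sqrt(242) = 15.56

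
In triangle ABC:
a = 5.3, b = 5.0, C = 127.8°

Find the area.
Using A = ½ab·sin(C):
A = ½·5.3·5.0·sin(127.8°) = ½·26.5·0.790155 = 10.47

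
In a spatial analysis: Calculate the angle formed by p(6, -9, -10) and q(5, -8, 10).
p·q = 2, |p|² = 217, |q|² = 189
cos θ = 2/√41013 ≈ 0.009876
θ ≈ 89.43°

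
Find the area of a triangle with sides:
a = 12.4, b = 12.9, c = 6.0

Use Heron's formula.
s = (a+b+c)/2 = (12.4+12.9+6.0)/2 = 15.65
A = √(s(s-a)(s-b)(s-c)) = √(15.65·3.25·2.75·9.65)
A = √1349.76 = 36.74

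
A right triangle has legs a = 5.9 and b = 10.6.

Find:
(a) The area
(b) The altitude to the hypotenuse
(a) Area = ½ab = ½·5.9·10.6 = 31.27
(b) Hypotenuse c = √(5.9² + 10.6²) = √147.17 = 12.1314
    Area = ½·c·h_c  →  h_c = 2·Area/c = 2·31.27/12.1314 = 5.155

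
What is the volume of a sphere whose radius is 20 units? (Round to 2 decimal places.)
Volume = (4/3) * pi * r³
Volume = (4/3) * pi * 20³
Volume = (4/3) * pi * 8000
Volume = 33510.32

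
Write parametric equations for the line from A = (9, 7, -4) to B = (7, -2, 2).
Direction vector d = B - A = (-2, -9, 6)
x = 9 - 2t, y = 7 - 9t, z = -4 + 6t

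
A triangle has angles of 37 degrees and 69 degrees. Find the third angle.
Sum of angles in a triangle = 180 degrees
Third angle = 180 - 37 - 69
Third angle = 74 degrees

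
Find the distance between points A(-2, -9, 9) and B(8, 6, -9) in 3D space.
d = √[(10)² + (15)² + (-18)²] = √649 = 25.48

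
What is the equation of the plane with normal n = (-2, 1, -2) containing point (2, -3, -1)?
d = n·P = (-2)(2) + (1)(-3) + (-2)(-1) = -5
Plane: -2x + y - 2z = -5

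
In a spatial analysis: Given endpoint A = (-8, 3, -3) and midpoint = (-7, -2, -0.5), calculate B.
B = (2×(-7) - (-8), 2×(-2) - 3, 2×(-0.5) - (-3)) = (-6, -7, 2)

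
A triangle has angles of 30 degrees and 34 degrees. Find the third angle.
Sum of angles in a triangle = 180 degrees
Third angle = 180 - 30 - 34
Third angle = 116 degrees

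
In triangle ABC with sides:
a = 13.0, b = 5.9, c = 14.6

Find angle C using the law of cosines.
cos(C) = (a² + b² - c²)/(2ab)
cos(C) = (13.0² + 5.9² - 14.6²)/(2·13.0·5.9) = -9.35/153.4 = -0.060952
C = arccos(-0.060952) = 93.49°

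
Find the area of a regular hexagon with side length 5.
For a regular 6-gon with side length s = 5:
Apothem a = s / (2*tan(pi/6)) = 5 / (2*tan(pi/6)) ≈ 4.3301
Perimeter P = 6 * 5 = 30
Area = (1/2) * P * a = (1/2) * 30 * 4.3301 = 64.95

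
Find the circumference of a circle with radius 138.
Circumference = 2 * pi * r
Circumference = 2 * pi * 138
Circumference = 867.08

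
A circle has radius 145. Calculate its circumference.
Circumference = 2 * pi * r
Circumference = 2 * pi * 145
Circumference = 911.06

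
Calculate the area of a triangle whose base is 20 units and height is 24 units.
Area = (1/2) * base * height
Area = (1/2) * 20 * 24
Area = 240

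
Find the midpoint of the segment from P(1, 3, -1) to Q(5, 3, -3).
Midpoint = ((1+5)/2, (3+3)/2, (-1-3)/2) = (3, 3, -2)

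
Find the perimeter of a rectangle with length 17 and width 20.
Perimeter = 2 * (length + width)
Perimeter = 2 * (17 + 20)
Perimeter = 2 * 37
Perimeter = 74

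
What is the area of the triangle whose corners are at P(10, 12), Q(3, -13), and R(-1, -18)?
Using the coordinate formula: Area = (1/2)|x₁(y₂-y₃) + x₂(y₃-y₁) + x₃(y₁-y₂)|
Area = (1/2)|10((-13)-(-18)) + 3((-18)-12) + (-1)(12-(-13))|
Area = (1/2)|10*5 + 3*(-30) + (-1)*25|
Area = (1/2)|50 + (-90) + (-25)|
Area = (1/2)*65 = 32.50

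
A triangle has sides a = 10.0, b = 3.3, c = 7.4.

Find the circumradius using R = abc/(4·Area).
s = (a+b+c)/2 = 10.35
Area = √(s(s-a)(s-b)(s-c)) = √(10.35·0.35·7.05·2.95) = 8.6798
R = abc/(4·Area) = (10.0·3.3·7.4)/(4·8.6798) = 244.2/34.7192 = 7.034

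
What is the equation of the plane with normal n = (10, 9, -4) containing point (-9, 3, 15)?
d = n·P = (10)(-9) + (9)(3) + (-4)(15) = -123
Plane: 10x + 9y - 4z = -123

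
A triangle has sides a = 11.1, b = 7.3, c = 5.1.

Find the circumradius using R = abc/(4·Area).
s = (a+b+c)/2 = 11.75
Area = √(s(s-a)(s-b)(s-c)) = √(11.75·0.65·4.45·6.65) = 15.0337
R = abc/(4·Area) = (11.1·7.3·5.1)/(4·15.0337) = 413.253/60.1348 = 6.872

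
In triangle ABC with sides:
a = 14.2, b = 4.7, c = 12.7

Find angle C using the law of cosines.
cos(C) = (a² + b² - c²)/(2ab)
cos(C) = (14.2² + 4.7² - 12.7²)/(2·14.2·4.7) = 62.44/133.48 = 0.467785
C = arccos(0.467785) = 62.11°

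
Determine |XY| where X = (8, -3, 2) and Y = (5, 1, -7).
d = √[(-3)² + (4)² + (-9)²] = √106 = 10.3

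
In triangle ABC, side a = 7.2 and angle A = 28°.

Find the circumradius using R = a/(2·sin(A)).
R = a/(2·sin(A)) = 7.2/(2·sin(28°))
R = 7.2/(2·0.469472) = 7.2/0.938943 = 7.668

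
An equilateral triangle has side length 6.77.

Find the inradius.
For an equilateral triangle, r = s/(2√3) where s is the side.
r = 6.77/(2√3) = 6.77/3.464102 = 1.954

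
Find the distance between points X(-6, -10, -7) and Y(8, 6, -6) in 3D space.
d = √[(14)² + (16)² + (1)²] = √453 = 21.28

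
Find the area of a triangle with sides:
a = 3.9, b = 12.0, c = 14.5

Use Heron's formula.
s = (a+b+c)/2 = (3.9+12.0+14.5)/2 = 15.2
A = √(s(s-a)(s-b)(s-c)) = √(15.2·11.3·3.2·0.7)
A = √384.742 = 19.61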